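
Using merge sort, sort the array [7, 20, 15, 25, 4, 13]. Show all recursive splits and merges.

Merge sort trace:

Split: [7, 20, 15, 25, 4, 13] -> [7, 20, 15] and [25, 4, 13]
  Split: [7, 20, 15] -> [7] and [20, 15]
    Split: [20, 15] -> [20] and [15]
    Merge: [20] + [15] -> [15, 20]
  Merge: [7] + [15, 20] -> [7, 15, 20]
  Split: [25, 4, 13] -> [25] and [4, 13]
    Split: [4, 13] -> [4] and [13]
    Merge: [4] + [13] -> [4, 13]
  Merge: [25] + [4, 13] -> [4, 13, 25]
Merge: [7, 15, 20] + [4, 13, 25] -> [4, 7, 13, 15, 20, 25]

Final sorted array: [4, 7, 13, 15, 20, 25]

The merge sort proceeds by recursively splitting the array and merging sorted halves.
After all merges, the sorted array is [4, 7, 13, 15, 20, 25].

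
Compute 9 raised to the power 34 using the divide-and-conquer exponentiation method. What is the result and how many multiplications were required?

Computing 9^34 by squaring (build up from 9^1; each line after the first costs one multiplication):

9^1 = 9
9^2 = (9^1)^2 = 9^2 = 81
9^4 = (9^2)^2 = 81^2 = 6561
9^8 = (9^4)^2 = 6561^2 = 43046721
9^16 = (9^8)^2 = 43046721^2 = 1853020188851841
9^17 = 9 * 9^16 = 9 * 1853020188851841 = 16677181699666569
9^34 = (9^17)^2 = 16677181699666569^2 = 278128389443693511257285776231761

Result: 278128389443693511257285776231761
Multiplications needed: 6 (6 lines after 9^1)

9^34 = 278128389443693511257285776231761. Using exponentiation by squaring, this requires 6 multiplications. The key idea: if the exponent is even, square the half-power; if odd, multiply by the base once.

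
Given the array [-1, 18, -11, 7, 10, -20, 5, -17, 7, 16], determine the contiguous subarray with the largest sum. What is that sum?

Using Kadane's algorithm on [-1, 18, -11, 7, 10, -20, 5, -17, 7, 16]:

Scanning through the array:
Position 1 (value 18): max_ending_here = 18, max_so_far = 18
Position 2 (value -11): max_ending_here = 7, max_so_far = 18
Position 3 (value 7): max_ending_here = 14, max_so_far = 18
Position 4 (value 10): max_ending_here = 24, max_so_far = 24
Position 5 (value -20): max_ending_here = 4, max_so_far = 24
Position 6 (value 5): max_ending_here = 9, max_so_far = 24
Position 7 (value -17): max_ending_here = -8, max_so_far = 24
Position 8 (value 7): max_ending_here = 7, max_so_far = 24
Position 9 (value 16): max_ending_here = 23, max_so_far = 24

Maximum subarray: [18, -11, 7, 10]
Maximum sum: 24

The maximum subarray is [18, -11, 7, 10] with sum 24. This subarray runs from index 1 to index 4.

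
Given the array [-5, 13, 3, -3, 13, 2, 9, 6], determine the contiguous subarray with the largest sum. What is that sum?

Using Kadane's algorithm on [-5, 13, 3, -3, 13, 2, 9, 6]:

Scanning through the array:
Position 1 (value 13): max_ending_here = 13, max_so_far = 13
Position 2 (value 3): max_ending_here = 16, max_so_far = 16
Position 3 (value -3): max_ending_here = 13, max_so_far = 16
Position 4 (value 13): max_ending_here = 26, max_so_far = 26
Position 5 (value 2): max_ending_here = 28, max_so_far = 28
Position 6 (value 9): max_ending_here = 37, max_so_far = 37
Position 7 (value 6): max_ending_here = 43, max_so_far = 43

Maximum subarray: [13, 3, -3, 13, 2, 9, 6]
Maximum sum: 43

The maximum subarray is [13, 3, -3, 13, 2, 9, 6] with sum 43. This subarray runs from index 1 to index 7.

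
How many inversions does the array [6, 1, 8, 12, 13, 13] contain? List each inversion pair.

Finding inversions in [6, 1, 8, 12, 13, 13]:

(0, 1): arr[0]=6 > arr[1]=1

Total inversions: 1

The array has 1 inversion(s): (0,1). Each pair (i,j) satisfies i < j and arr[i] > arr[j].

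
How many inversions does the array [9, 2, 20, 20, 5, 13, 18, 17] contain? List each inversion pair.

Finding inversions in [9, 2, 20, 20, 5, 13, 18, 17]:

(0, 1): arr[0]=9 > arr[1]=2
(0, 4): arr[0]=9 > arr[4]=5
(2, 4): arr[2]=20 > arr[4]=5
(2, 5): arr[2]=20 > arr[5]=13
(2, 6): arr[2]=20 > arr[6]=18
(2, 7): arr[2]=20 > arr[7]=17
(3, 4): arr[3]=20 > arr[4]=5
(3, 5): arr[3]=20 > arr[5]=13
(3, 6): arr[3]=20 > arr[6]=18
(3, 7): arr[3]=20 > arr[7]=17
(6, 7): arr[6]=18 > arr[7]=17

Total inversions: 11

The array has 11 inversion(s): (0,1), (0,4), (2,4), (2,5), (2,6), (2,7), (3,4), (3,5), (3,6), (3,7), (6,7). Each pair (i,j) satisfies i < j and arr[i] > arr[j].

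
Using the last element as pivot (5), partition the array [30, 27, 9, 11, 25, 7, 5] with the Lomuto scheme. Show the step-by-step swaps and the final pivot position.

Lomuto partition with pivot = 5:

Initial array: [30, 27, 9, 11, 25, 7, 5]

arr[0]=30 > 5: no swap
arr[1]=27 > 5: no swap
arr[2]=9 > 5: no swap
arr[3]=11 > 5: no swap
arr[4]=25 > 5: no swap
arr[5]=7 > 5: no swap

Place pivot at position 0: [5, 27, 9, 11, 25, 7, 30]
Pivot position: 0

After partitioning with pivot 5, the array becomes [5, 27, 9, 11, 25, 7, 30]. The pivot is placed at index 0. All elements to the left of the pivot are <= 5, and all elements to the right are > 5.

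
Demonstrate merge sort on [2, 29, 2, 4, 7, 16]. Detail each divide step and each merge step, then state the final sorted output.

Merge sort trace:

Split: [2, 29, 2, 4, 7, 16] -> [2, 29, 2] and [4, 7, 16]
  Split: [2, 29, 2] -> [2] and [29, 2]
    Split: [29, 2] -> [29] and [2]
    Merge: [29] + [2] -> [2, 29]
  Merge: [2] + [2, 29] -> [2, 2, 29]
  Split: [4, 7, 16] -> [4] and [7, 16]
    Split: [7, 16] -> [7] and [16]
    Merge: [7] + [16] -> [7, 16]
  Merge: [4] + [7, 16] -> [4, 7, 16]
Merge: [2, 2, 29] + [4, 7, 16] -> [2, 2, 4, 7, 16, 29]

Final sorted array: [2, 2, 4, 7, 16, 29]

The merge sort proceeds by recursively splitting the array and merging sorted halves.
After all merges, the sorted array is [2, 2, 4, 7, 16, 29].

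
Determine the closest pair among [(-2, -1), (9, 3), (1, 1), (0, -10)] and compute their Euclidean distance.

Computing all pairwise distances among 4 points:

d((-2, -1), (9, 3)) = 11.7047
d((-2, -1), (1, 1)) = 3.6056 <-- minimum
d((-2, -1), (0, -10)) = 9.2195
d((9, 3), (1, 1)) = 8.2462
d((9, 3), (0, -10)) = 15.8114
d((1, 1), (0, -10)) = 11.0454

Closest pair: (-2, -1) and (1, 1) with distance 3.6056

The closest pair is (-2, -1) and (1, 1) with Euclidean distance 3.6056. For 4 points, brute-force pairwise comparison is shown above. For large n, the divide-and-conquer algorithm (sort by x, recurse on halves, check the dividing strip) achieves O(n log n).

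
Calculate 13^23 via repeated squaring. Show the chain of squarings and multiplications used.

Computing 13^23 by squaring (build up from 13^1; each line after the first costs one multiplication):

13^1 = 13
13^2 = (13^1)^2 = 13^2 = 169
13^4 = (13^2)^2 = 169^2 = 28561
13^5 = 13 * 13^4 = 13 * 28561 = 371293
13^10 = (13^5)^2 = 371293^2 = 137858491849
13^11 = 13 * 13^10 = 13 * 137858491849 = 1792160394037
13^22 = (13^11)^2 = 1792160394037^2 = 3211838877954855105157369
13^23 = 13 * 13^22 = 13 * 3211838877954855105157369 = 41753905413413116367045797

Result: 41753905413413116367045797
Multiplications needed: 7 (7 lines after 13^1)

13^23 = 41753905413413116367045797. Using exponentiation by squaring, this requires 7 multiplications. The key idea: if the exponent is even, square the half-power; if odd, multiply by the base once.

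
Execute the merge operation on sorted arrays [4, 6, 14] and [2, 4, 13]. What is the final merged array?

Merging process:

Compare 4 vs 2: take 2 from right. Merged: [2]
Compare 4 vs 4: take 4 from left. Merged: [2, 4]
Compare 6 vs 4: take 4 from right. Merged: [2, 4, 4]
Compare 6 vs 13: take 6 from left. Merged: [2, 4, 4, 6]
Compare 14 vs 13: take 13 from right. Merged: [2, 4, 4, 6, 13]
Append remaining from left: [14]. Merged: [2, 4, 4, 6, 13, 14]

Final merged array: [2, 4, 4, 6, 13, 14]
Total comparisons: 5

The merged array is [2, 4, 4, 6, 13, 14], requiring 5 comparisons. The merge step runs in O(n) time where n is the total number of elements.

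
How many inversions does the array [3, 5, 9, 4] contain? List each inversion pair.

Finding inversions in [3, 5, 9, 4]:

(1, 3): arr[1]=5 > arr[3]=4
(2, 3): arr[2]=9 > arr[3]=4

Total inversions: 2

The array has 2 inversion(s): (1,3), (2,3). Each pair (i,j) satisfies i < j and arr[i] > arr[j].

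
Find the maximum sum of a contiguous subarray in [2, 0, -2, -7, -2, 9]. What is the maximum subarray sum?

Using Kadane's algorithm on [2, 0, -2, -7, -2, 9]:

Scanning through the array:
Position 1 (value 0): max_ending_here = 2, max_so_far = 2
Position 2 (value -2): max_ending_here = 0, max_so_far = 2
Position 3 (value -7): max_ending_here = -7, max_so_far = 2
Position 4 (value -2): max_ending_here = -2, max_so_far = 2
Position 5 (value 9): max_ending_here = 9, max_so_far = 9

Maximum subarray: [9]
Maximum sum: 9

The maximum subarray is [9] with sum 9. This subarray runs from index 5 to index 5.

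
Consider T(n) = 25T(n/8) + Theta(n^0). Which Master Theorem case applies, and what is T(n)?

Master Theorem for T(n) = 25T(n/8) + O(n^0):

a = 25, b = 8, c = 0
log_b(a) = log_8(25) = 1.5480

Case 1: c = 0 < log_8(25) = 1.5480
T(n) = O(n^(log_8 25))

For T(n) = 25T(n/8) + O(n^0): log_8(25) = 1.5480. This is Case 1 of the Master Theorem (c < log_b(a), work dominated by leaves), giving O(n^(log_8 25)).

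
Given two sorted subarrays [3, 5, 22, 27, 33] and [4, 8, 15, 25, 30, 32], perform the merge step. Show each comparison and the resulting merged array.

Merging process:

Compare 3 vs 4: take 3 from left. Merged: [3]
Compare 5 vs 4: take 4 from right. Merged: [3, 4]
Compare 5 vs 8: take 5 from left. Merged: [3, 4, 5]
Compare 22 vs 8: take 8 from right. Merged: [3, 4, 5, 8]
Compare 22 vs 15: take 15 from right. Merged: [3, 4, 5, 8, 15]
Compare 22 vs 25: take 22 from left. Merged: [3, 4, 5, 8, 15, 22]
Compare 27 vs 25: take 25 from right. Merged: [3, 4, 5, 8, 15, 22, 25]
Compare 27 vs 30: take 27 from left. Merged: [3, 4, 5, 8, 15, 22, 25, 27]
Compare 33 vs 30: take 30 from right. Merged: [3, 4, 5, 8, 15, 22, 25, 27, 30]
Compare 33 vs 32: take 32 from right. Merged: [3, 4, 5, 8, 15, 22, 25, 27, 30, 32]
Append remaining from left: [33]. Merged: [3, 4, 5, 8, 15, 22, 25, 27, 30, 32, 33]

Final merged array: [3, 4, 5, 8, 15, 22, 25, 27, 30, 32, 33]
Total comparisons: 10

The merged array is [3, 4, 5, 8, 15, 22, 25, 27, 30, 32, 33], requiring 10 comparisons. The merge step runs in O(n) time where n is the total number of elements.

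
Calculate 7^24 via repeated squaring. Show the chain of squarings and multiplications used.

Computing 7^24 by squaring (build up from 7^1; each line after the first costs one multiplication):

7^1 = 7
7^2 = (7^1)^2 = 7^2 = 49
7^3 = 7 * 7^2 = 7 * 49 = 343
7^6 = (7^3)^2 = 343^2 = 117649
7^12 = (7^6)^2 = 117649^2 = 13841287201
7^24 = (7^12)^2 = 13841287201^2 = 191581231380566414401

Result: 191581231380566414401
Multiplications needed: 5 (5 lines after 7^1)

7^24 = 191581231380566414401. Using exponentiation by squaring, this requires 5 multiplications. The key idea: if the exponent is even, square the half-power; if odd, multiply by the base once.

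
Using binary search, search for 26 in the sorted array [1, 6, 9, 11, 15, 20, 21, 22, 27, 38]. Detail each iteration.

Binary search for 26 in [1, 6, 9, 11, 15, 20, 21, 22, 27, 38]:

lo=0, hi=9, mid=4, arr[mid]=15 -> 15 < 26, search right half
lo=5, hi=9, mid=7, arr[mid]=22 -> 22 < 26, search right half
lo=8, hi=9, mid=8, arr[mid]=27 -> 27 > 26, search left half
lo=8 > hi=7, target 26 not found

Binary search determines that 26 is not in the array after 3 comparisons. The search space was exhausted without finding the target.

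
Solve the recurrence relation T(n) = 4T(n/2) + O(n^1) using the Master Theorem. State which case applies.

Master Theorem for T(n) = 4T(n/2) + O(n^1):

a = 4, b = 2, c = 1
log_b(a) = log_2(4) = 2.0000

Case 1: c = 1 < log_2(4) = 2.0000
T(n) = O(n^(log_2 4)) = O(n^2)

For T(n) = 4T(n/2) + O(n^1): log_2(4) = 2.0000. This is Case 1 of the Master Theorem (c < log_b(a), work dominated by leaves), giving O(n^2).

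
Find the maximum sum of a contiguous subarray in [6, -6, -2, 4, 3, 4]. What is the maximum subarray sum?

Using Kadane's algorithm on [6, -6, -2, 4, 3, 4]:

Scanning through the array:
Position 1 (value -6): max_ending_here = 0, max_so_far = 6
Position 2 (value -2): max_ending_here = -2, max_so_far = 6
Position 3 (value 4): max_ending_here = 4, max_so_far = 6
Position 4 (value 3): max_ending_here = 7, max_so_far = 7
Position 5 (value 4): max_ending_here = 11, max_so_far = 11

Maximum subarray: [4, 3, 4]
Maximum sum: 11

The maximum subarray is [4, 3, 4] with sum 11. This subarray runs from index 3 to index 5.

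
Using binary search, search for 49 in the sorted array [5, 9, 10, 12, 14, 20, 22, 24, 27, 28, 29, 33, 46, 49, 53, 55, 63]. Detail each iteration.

Binary search for 49 in [5, 9, 10, 12, 14, 20, 22, 24, 27, 28, 29, 33, 46, 49, 53, 55, 63]:

lo=0, hi=16, mid=8, arr[mid]=27 -> 27 < 49, search right half
lo=9, hi=16, mid=12, arr[mid]=46 -> 46 < 49, search right half
lo=13, hi=16, mid=14, arr[mid]=53 -> 53 > 49, search left half
lo=13, hi=13, mid=13, arr[mid]=49 -> Found target at index 13!

Binary search finds 49 at index 13 after 4 comparisons. The search repeatedly halves the search space by comparing with the middle element.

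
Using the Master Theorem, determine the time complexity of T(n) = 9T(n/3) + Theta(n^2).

Master Theorem for T(n) = 9T(n/3) + O(n^2):

a = 9, b = 3, c = 2
log_b(a) = log_3(9) = 2.0000

Case 2: c = 2 = log_3(9) = 2.0000
T(n) = O(n^2 log n) = O(n^2 log n)

For T(n) = 9T(n/3) + O(n^2): log_3(9) = 2.0000. This is Case 2 of the Master Theorem (c = log_b(a), equal work at all levels), giving O(n^2 log n).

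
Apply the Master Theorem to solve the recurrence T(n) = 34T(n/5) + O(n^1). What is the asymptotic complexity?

Master Theorem for T(n) = 34T(n/5) + O(n^1):

a = 34, b = 5, c = 1
log_b(a) = log_5(34) = 2.1911

Case 1: c = 1 < log_5(34) = 2.1911
T(n) = O(n^(log_5 34))

For T(n) = 34T(n/5) + O(n^1): log_5(34) = 2.1911. This is Case 1 of the Master Theorem (c < log_b(a), work dominated by leaves), giving O(n^(log_5 34)).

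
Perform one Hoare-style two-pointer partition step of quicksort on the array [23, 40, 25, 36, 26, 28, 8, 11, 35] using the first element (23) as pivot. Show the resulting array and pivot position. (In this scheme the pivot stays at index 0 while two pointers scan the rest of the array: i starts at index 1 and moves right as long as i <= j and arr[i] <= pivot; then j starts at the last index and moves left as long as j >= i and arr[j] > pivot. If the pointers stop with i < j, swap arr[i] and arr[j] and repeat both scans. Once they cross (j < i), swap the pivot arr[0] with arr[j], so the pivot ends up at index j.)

Hoare-style two-pointer partition with pivot = 23:

Initial array: [23, 40, 25, 36, 26, 28, 8, 11, 35]

Pointers start at i = 1, j = 8.
i stops at index 1 (arr[1]=40 > 23), j stops at index 7 (arr[7]=11 <= 23): swap arr[1] and arr[7], array becomes [23, 11, 25, 36, 26, 28, 8, 40, 35]
i stops at index 2 (arr[2]=25 > 23), j stops at index 6 (arr[6]=8 <= 23): swap arr[2] and arr[6], array becomes [23, 11, 8, 36, 26, 28, 25, 40, 35]
i ends at 3, j ends at 2: the pointers have crossed (j < i), so scanning stops.

Swap pivot arr[0] with arr[2] to place pivot at position 2: [8, 11, 23, 36, 26, 28, 25, 40, 35]
Pivot position: 2

After partitioning with pivot 23, the array becomes [8, 11, 23, 36, 26, 28, 25, 40, 35]. The pivot is placed at index 2. All elements to the left of the pivot are <= 23, and all elements to the right are > 23.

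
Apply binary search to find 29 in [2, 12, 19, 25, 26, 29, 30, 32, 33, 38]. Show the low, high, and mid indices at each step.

Binary search for 29 in [2, 12, 19, 25, 26, 29, 30, 32, 33, 38]:

lo=0, hi=9, mid=4, arr[mid]=26 -> 26 < 29, search right half
lo=5, hi=9, mid=7, arr[mid]=32 -> 32 > 29, search left half
lo=5, hi=6, mid=5, arr[mid]=29 -> Found target at index 5!

Binary search finds 29 at index 5 after 3 comparisons. The search repeatedly halves the search space by comparing with the middle element.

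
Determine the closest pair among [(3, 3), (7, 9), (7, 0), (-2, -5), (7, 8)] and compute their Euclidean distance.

Computing all pairwise distances among 5 points:

d((3, 3), (7, 9)) = 7.2111
d((3, 3), (7, 0)) = 5.0
d((3, 3), (-2, -5)) = 9.434
d((3, 3), (7, 8)) = 6.4031
d((7, 9), (7, 0)) = 9.0
d((7, 9), (-2, -5)) = 16.6433
d((7, 9), (7, 8)) = 1.0 <-- minimum
d((7, 0), (-2, -5)) = 10.2956
d((7, 0), (7, 8)) = 8.0
d((-2, -5), (7, 8)) = 15.8114

Closest pair: (7, 9) and (7, 8) with distance 1.0

The closest pair is (7, 9) and (7, 8) with Euclidean distance 1.0. For 5 points, brute-force pairwise comparison is shown above. For large n, the divide-and-conquer algorithm (sort by x, recurse on halves, check the dividing strip) achieves O(n log n).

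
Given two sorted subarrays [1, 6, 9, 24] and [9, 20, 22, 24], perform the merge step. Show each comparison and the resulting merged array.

Merging process:

Compare 1 vs 9: take 1 from left. Merged: [1]
Compare 6 vs 9: take 6 from left. Merged: [1, 6]
Compare 9 vs 9: take 9 from left. Merged: [1, 6, 9]
Compare 24 vs 9: take 9 from right. Merged: [1, 6, 9, 9]
Compare 24 vs 20: take 20 from right. Merged: [1, 6, 9, 9, 20]
Compare 24 vs 22: take 22 from right. Merged: [1, 6, 9, 9, 20, 22]
Compare 24 vs 24: take 24 from left. Merged: [1, 6, 9, 9, 20, 22, 24]
Append remaining from right: [24]. Merged: [1, 6, 9, 9, 20, 22, 24, 24]

Final merged array: [1, 6, 9, 9, 20, 22, 24, 24]
Total comparisons: 7

The merged array is [1, 6, 9, 9, 20, 22, 24, 24], requiring 7 comparisons. The merge step runs in O(n) time where n is the total number of elements.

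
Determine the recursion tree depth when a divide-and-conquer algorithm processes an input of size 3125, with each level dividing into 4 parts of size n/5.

For divide and conquer with division factor 5:

Problem sizes at each level:
Level 0: 3125
Level 1: 625
Level 2: 125
Level 3: 25
Level 4: 5
Level 5: 1

The root is level 0 and the size-1 base case is level 5 (the tree spans levels 0 through 5, i.e. 6 levels counting the root), so the depth is the number of divisions: log_5(3125) = 5

The recursion tree depth is log_5(3125) = 5. At each level, the problem size is divided by 5, so it takes 5 divisions to reduce to a base case of size 1. The algorithm makes 4 recursive calls at each level.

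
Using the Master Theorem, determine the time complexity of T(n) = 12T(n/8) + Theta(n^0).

Master Theorem for T(n) = 12T(n/8) + O(n^0):

a = 12, b = 8, c = 0
log_b(a) = log_8(12) = 1.1950

Case 1: c = 0 < log_8(12) = 1.1950
T(n) = O(n^(log_8 12))

For T(n) = 12T(n/8) + O(n^0): log_8(12) = 1.1950. This is Case 1 of the Master Theorem (c < log_b(a), work dominated by leaves), giving O(n^(log_8 12)).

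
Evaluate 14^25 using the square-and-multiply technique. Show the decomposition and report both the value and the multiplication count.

Computing 14^25 by squaring (build up from 14^1; each line after the first costs one multiplication):

14^1 = 14
14^2 = (14^1)^2 = 14^2 = 196
14^3 = 14 * 14^2 = 14 * 196 = 2744
14^6 = (14^3)^2 = 2744^2 = 7529536
14^12 = (14^6)^2 = 7529536^2 = 56693912375296
14^24 = (14^12)^2 = 56693912375296^2 = 3214199700417740936751087616
14^25 = 14 * 14^24 = 14 * 3214199700417740936751087616 = 44998795805848373114515226624

Result: 44998795805848373114515226624
Multiplications needed: 6 (6 lines after 14^1)

14^25 = 44998795805848373114515226624. Using exponentiation by squaring, this requires 6 multiplications. The key idea: if the exponent is even, square the half-power; if odd, multiply by the base once.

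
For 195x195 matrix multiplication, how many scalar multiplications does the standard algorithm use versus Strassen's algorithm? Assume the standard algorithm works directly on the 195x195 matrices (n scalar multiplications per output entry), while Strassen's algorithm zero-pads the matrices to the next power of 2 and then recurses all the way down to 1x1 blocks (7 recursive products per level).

Matrix multiplication for 195x195 matrices:

Strassen's algorithm requires power-of-2 dimensions. Pad 195x195 to 256x256 (next power of 2).

Standard algorithm: 195^3 = 7414875 multiplications
Strassen's algorithm: 7^(log2(256)) = 7^8 = 5764801 multiplications
Savings: 7414875 - 5764801 = 1650074 multiplications

Standard: 7414875 multiplications (195^3). Strassen: 5764801 multiplications (7^8, after padding to 256x256). Strassen reduces 8 recursive multiplications to 7 at each level.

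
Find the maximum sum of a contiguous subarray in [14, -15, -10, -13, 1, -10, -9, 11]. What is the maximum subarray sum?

Using Kadane's algorithm on [14, -15, -10, -13, 1, -10, -9, 11]:

Scanning through the array:
Position 1 (value -15): max_ending_here = -1, max_so_far = 14
Position 2 (value -10): max_ending_here = -10, max_so_far = 14
Position 3 (value -13): max_ending_here = -13, max_so_far = 14
Position 4 (value 1): max_ending_here = 1, max_so_far = 14
Position 5 (value -10): max_ending_here = -9, max_so_far = 14
Position 6 (value -9): max_ending_here = -9, max_so_far = 14
Position 7 (value 11): max_ending_here = 11, max_so_far = 14

Maximum subarray: [14]
Maximum sum: 14

The maximum subarray is [14] with sum 14. This subarray runs from index 0 to index 0.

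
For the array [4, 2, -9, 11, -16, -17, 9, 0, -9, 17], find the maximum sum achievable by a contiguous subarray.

Using Kadane's algorithm on [4, 2, -9, 11, -16, -17, 9, 0, -9, 17]:

Scanning through the array:
Position 1 (value 2): max_ending_here = 6, max_so_far = 6
Position 2 (value -9): max_ending_here = -3, max_so_far = 6
Position 3 (value 11): max_ending_here = 11, max_so_far = 11
Position 4 (value -16): max_ending_here = -5, max_so_far = 11
Position 5 (value -17): max_ending_here = -17, max_so_far = 11
Position 6 (value 9): max_ending_here = 9, max_so_far = 11
Position 7 (value 0): max_ending_here = 9, max_so_far = 11
Position 8 (value -9): max_ending_here = 0, max_so_far = 11
Position 9 (value 17): max_ending_here = 17, max_so_far = 17

Maximum subarray: [9, 0, -9, 17]
Maximum sum: 17

The maximum subarray is [9, 0, -9, 17] with sum 17. This subarray runs from index 6 to index 9.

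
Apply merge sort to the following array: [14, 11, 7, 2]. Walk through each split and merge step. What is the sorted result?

Merge sort trace:

Split: [14, 11, 7, 2] -> [14, 11] and [7, 2]
  Split: [14, 11] -> [14] and [11]
  Merge: [14] + [11] -> [11, 14]
  Split: [7, 2] -> [7] and [2]
  Merge: [7] + [2] -> [2, 7]
Merge: [11, 14] + [2, 7] -> [2, 7, 11, 14]

Final sorted array: [2, 7, 11, 14]

The merge sort proceeds by recursively splitting the array and merging sorted halves.
After all merges, the sorted array is [2, 7, 11, 14].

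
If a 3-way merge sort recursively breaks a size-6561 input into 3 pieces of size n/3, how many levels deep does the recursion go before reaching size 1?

For divide and conquer with division factor 3:

Problem sizes at each level:
Level 0: 6561
Level 1: 2187
Level 2: 729
Level 3: 243
Level 4: 81
Level 5: 27
Level 6: 9
Level 7: 3
Level 8: 1

The root is level 0 and the size-1 base case is level 8 (the tree spans levels 0 through 8, i.e. 9 levels counting the root), so the depth is the number of divisions: log_3(6561) = 8

The recursion tree depth is log_3(6561) = 8. At each level, the problem size is divided by 3, so it takes 8 divisions to reduce to a base case of size 1. The algorithm makes 3 recursive calls at each level.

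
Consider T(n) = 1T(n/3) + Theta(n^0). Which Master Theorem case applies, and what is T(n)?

Master Theorem for T(n) = 1T(n/3) + O(n^0):

a = 1, b = 3, c = 0
log_b(a) = log_3(1) = 0.0000

Case 2: c = 0 = log_3(1) = 0.0000
T(n) = O(n^0 log n) = O(log n)

For T(n) = 1T(n/3) + O(n^0): log_3(1) = 0.0000. This is Case 2 of the Master Theorem (c = log_b(a), equal work at all levels), giving O(log n).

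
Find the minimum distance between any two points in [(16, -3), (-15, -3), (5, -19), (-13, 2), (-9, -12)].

Computing all pairwise distances among 5 points:

d((16, -3), (-15, -3)) = 31.0
d((16, -3), (5, -19)) = 19.4165
d((16, -3), (-13, 2)) = 29.4279
d((16, -3), (-9, -12)) = 26.5707
d((-15, -3), (5, -19)) = 25.6125
d((-15, -3), (-13, 2)) = 5.3852 <-- minimum
d((-15, -3), (-9, -12)) = 10.8167
d((5, -19), (-13, 2)) = 27.6586
d((5, -19), (-9, -12)) = 15.6525
d((-13, 2), (-9, -12)) = 14.5602

Closest pair: (-15, -3) and (-13, 2) with distance 5.3852

The closest pair is (-15, -3) and (-13, 2) with Euclidean distance 5.3852. For 5 points, brute-force pairwise comparison is shown above. For large n, the divide-and-conquer algorithm (sort by x, recurse on halves, check the dividing strip) achieves O(n log n).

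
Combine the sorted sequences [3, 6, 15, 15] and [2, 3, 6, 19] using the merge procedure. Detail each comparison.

Merging process:

Compare 3 vs 2: take 2 from right. Merged: [2]
Compare 3 vs 3: take 3 from left. Merged: [2, 3]
Compare 6 vs 3: take 3 from right. Merged: [2, 3, 3]
Compare 6 vs 6: take 6 from left. Merged: [2, 3, 3, 6]
Compare 15 vs 6: take 6 from right. Merged: [2, 3, 3, 6, 6]
Compare 15 vs 19: take 15 from left. Merged: [2, 3, 3, 6, 6, 15]
Compare 15 vs 19: take 15 from left. Merged: [2, 3, 3, 6, 6, 15, 15]
Append remaining from right: [19]. Merged: [2, 3, 3, 6, 6, 15, 15, 19]

Final merged array: [2, 3, 3, 6, 6, 15, 15, 19]
Total comparisons: 7

The merged array is [2, 3, 3, 6, 6, 15, 15, 19], requiring 7 comparisons. The merge step runs in O(n) time where n is the total number of elements.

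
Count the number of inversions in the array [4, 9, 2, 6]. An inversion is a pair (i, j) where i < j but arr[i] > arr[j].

Finding inversions in [4, 9, 2, 6]:

(0, 2): arr[0]=4 > arr[2]=2
(1, 2): arr[1]=9 > arr[2]=2
(1, 3): arr[1]=9 > arr[3]=6

Total inversions: 3

The array has 3 inversion(s): (0,2), (1,2), (1,3). Each pair (i,j) satisfies i < j and arr[i] > arr[j].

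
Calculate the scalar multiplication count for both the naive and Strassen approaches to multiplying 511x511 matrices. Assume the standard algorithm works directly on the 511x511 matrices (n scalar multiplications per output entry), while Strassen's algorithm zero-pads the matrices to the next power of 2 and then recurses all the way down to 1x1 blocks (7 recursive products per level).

Matrix multiplication for 511x511 matrices:

Strassen's algorithm requires power-of-2 dimensions. Pad 511x511 to 512x512 (next power of 2).

Standard algorithm: 511^3 = 133432831 multiplications
Strassen's algorithm: 7^(log2(512)) = 7^9 = 40353607 multiplications
Savings: 133432831 - 40353607 = 93079224 multiplications

Standard: 133432831 multiplications (511^3). Strassen: 40353607 multiplications (7^9, after padding to 512x512). Strassen reduces 8 recursive multiplications to 7 at each level.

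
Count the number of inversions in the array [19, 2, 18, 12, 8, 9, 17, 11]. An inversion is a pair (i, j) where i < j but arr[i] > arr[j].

Finding inversions in [19, 2, 18, 12, 8, 9, 17, 11]:

(0, 1): arr[0]=19 > arr[1]=2
(0, 2): arr[0]=19 > arr[2]=18
(0, 3): arr[0]=19 > arr[3]=12
(0, 4): arr[0]=19 > arr[4]=8
(0, 5): arr[0]=19 > arr[5]=9
(0, 6): arr[0]=19 > arr[6]=17
(0, 7): arr[0]=19 > arr[7]=11
(2, 3): arr[2]=18 > arr[3]=12
(2, 4): arr[2]=18 > arr[4]=8
(2, 5): arr[2]=18 > arr[5]=9
(2, 6): arr[2]=18 > arr[6]=17
(2, 7): arr[2]=18 > arr[7]=11
(3, 4): arr[3]=12 > arr[4]=8
(3, 5): arr[3]=12 > arr[5]=9
(3, 7): arr[3]=12 > arr[7]=11
(6, 7): arr[6]=17 > arr[7]=11

Total inversions: 16

The array has 16 inversion(s): (0,1), (0,2), (0,3), (0,4), (0,5), (0,6), (0,7), (2,3), (2,4), (2,5), (2,6), (2,7), (3,4), (3,5), (3,7), (6,7). Each pair (i,j) satisfies i < j and arr[i] > arr[j].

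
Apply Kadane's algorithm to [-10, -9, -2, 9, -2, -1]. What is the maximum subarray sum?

Using Kadane's algorithm on [-10, -9, -2, 9, -2, -1]:

Scanning through the array:
Position 1 (value -9): max_ending_here = -9, max_so_far = -9
Position 2 (value -2): max_ending_here = -2, max_so_far = -2
Position 3 (value 9): max_ending_here = 9, max_so_far = 9
Position 4 (value -2): max_ending_here = 7, max_so_far = 9
Position 5 (value -1): max_ending_here = 6, max_so_far = 9

Maximum subarray: [9]
Maximum sum: 9

The maximum subarray is [9] with sum 9. This subarray runs from index 3 to index 3.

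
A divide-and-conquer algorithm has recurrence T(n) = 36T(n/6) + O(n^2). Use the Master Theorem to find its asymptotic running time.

Master Theorem for T(n) = 36T(n/6) + O(n^2):

a = 36, b = 6, c = 2
log_b(a) = log_6(36) = 2.0000

Case 2: c = 2 = log_6(36) = 2.0000
T(n) = O(n^2 log n) = O(n^2 log n)

For T(n) = 36T(n/6) + O(n^2): log_6(36) = 2.0000. This is Case 2 of the Master Theorem (c = log_b(a), equal work at all levels), giving O(n^2 log n).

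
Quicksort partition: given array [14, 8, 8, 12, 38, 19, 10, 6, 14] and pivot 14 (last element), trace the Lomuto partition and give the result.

Lomuto partition with pivot = 14:

Initial array: [14, 8, 8, 12, 38, 19, 10, 6, 14]

arr[0]=14 <= 14: swap with position 0, array becomes [14, 8, 8, 12, 38, 19, 10, 6, 14]
arr[1]=8 <= 14: swap with position 1, array becomes [14, 8, 8, 12, 38, 19, 10, 6, 14]
arr[2]=8 <= 14: swap with position 2, array becomes [14, 8, 8, 12, 38, 19, 10, 6, 14]
arr[3]=12 <= 14: swap with position 3, array becomes [14, 8, 8, 12, 38, 19, 10, 6, 14]
arr[4]=38 > 14: no swap
arr[5]=19 > 14: no swap
arr[6]=10 <= 14: swap with position 4, array becomes [14, 8, 8, 12, 10, 19, 38, 6, 14]
arr[7]=6 <= 14: swap with position 5, array becomes [14, 8, 8, 12, 10, 6, 38, 19, 14]

Place pivot at position 6: [14, 8, 8, 12, 10, 6, 14, 19, 38]
Pivot position: 6

After partitioning with pivot 14, the array becomes [14, 8, 8, 12, 10, 6, 14, 19, 38]. The pivot is placed at index 6. All elements to the left of the pivot are <= 14, and all elements to the right are > 14.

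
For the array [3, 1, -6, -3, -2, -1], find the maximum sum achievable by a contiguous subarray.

Using Kadane's algorithm on [3, 1, -6, -3, -2, -1]:

Scanning through the array:
Position 1 (value 1): max_ending_here = 4, max_so_far = 4
Position 2 (value -6): max_ending_here = -2, max_so_far = 4
Position 3 (value -3): max_ending_here = -3, max_so_far = 4
Position 4 (value -2): max_ending_here = -2, max_so_far = 4
Position 5 (value -1): max_ending_here = -1, max_so_far = 4

Maximum subarray: [3, 1]
Maximum sum: 4

The maximum subarray is [3, 1] with sum 4. This subarray runs from index 0 to index 1.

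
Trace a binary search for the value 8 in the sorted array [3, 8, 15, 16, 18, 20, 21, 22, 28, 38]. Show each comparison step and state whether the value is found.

Binary search for 8 in [3, 8, 15, 16, 18, 20, 21, 22, 28, 38]:

lo=0, hi=9, mid=4, arr[mid]=18 -> 18 > 8, search left half
lo=0, hi=3, mid=1, arr[mid]=8 -> Found target at index 1!

Binary search finds 8 at index 1 after 2 comparisons. The search repeatedly halves the search space by comparing with the middle element.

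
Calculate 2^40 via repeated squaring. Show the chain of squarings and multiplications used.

Computing 2^40 by squaring (build up from 2^1; each line after the first costs one multiplication):

2^1 = 2
2^2 = (2^1)^2 = 2^2 = 4
2^4 = (2^2)^2 = 4^2 = 16
2^5 = 2 * 2^4 = 2 * 16 = 32
2^10 = (2^5)^2 = 32^2 = 1024
2^20 = (2^10)^2 = 1024^2 = 1048576
2^40 = (2^20)^2 = 1048576^2 = 1099511627776

Result: 1099511627776
Multiplications needed: 6 (6 lines after 2^1)

2^40 = 1099511627776. Using exponentiation by squaring, this requires 6 multiplications. The key idea: if the exponent is even, square the half-power; if odd, multiply by the base once.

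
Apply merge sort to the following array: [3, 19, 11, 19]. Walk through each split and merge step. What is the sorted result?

Merge sort trace:

Split: [3, 19, 11, 19] -> [3, 19] and [11, 19]
  Split: [3, 19] -> [3] and [19]
  Merge: [3] + [19] -> [3, 19]
  Split: [11, 19] -> [11] and [19]
  Merge: [11] + [19] -> [11, 19]
Merge: [3, 19] + [11, 19] -> [3, 11, 19, 19]

Final sorted array: [3, 11, 19, 19]

The merge sort proceeds by recursively splitting the array and merging sorted halves.
After all merges, the sorted array is [3, 11, 19, 19].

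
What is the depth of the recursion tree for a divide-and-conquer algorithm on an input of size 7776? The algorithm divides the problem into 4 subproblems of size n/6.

For divide and conquer with division factor 6:

Problem sizes at each level:
Level 0: 7776
Level 1: 1296
Level 2: 216
Level 3: 36
Level 4: 6
Level 5: 1

The root is level 0 and the size-1 base case is level 5 (the tree spans levels 0 through 5, i.e. 6 levels counting the root), so the depth is the number of divisions: log_6(7776) = 5

The recursion tree depth is log_6(7776) = 5. At each level, the problem size is divided by 6, so it takes 5 divisions to reduce to a base case of size 1. The algorithm makes 4 recursive calls at each level.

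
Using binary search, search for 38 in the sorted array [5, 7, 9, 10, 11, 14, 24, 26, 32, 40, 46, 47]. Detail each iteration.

Binary search for 38 in [5, 7, 9, 10, 11, 14, 24, 26, 32, 40, 46, 47]:

lo=0, hi=11, mid=5, arr[mid]=14 -> 14 < 38, search right half
lo=6, hi=11, mid=8, arr[mid]=32 -> 32 < 38, search right half
lo=9, hi=11, mid=10, arr[mid]=46 -> 46 > 38, search left half
lo=9, hi=9, mid=9, arr[mid]=40 -> 40 > 38, search left half
lo=9 > hi=8, target 38 not found

Binary search determines that 38 is not in the array after 4 comparisons. The search space was exhausted without finding the target.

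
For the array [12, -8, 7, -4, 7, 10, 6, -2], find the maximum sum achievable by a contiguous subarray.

Using Kadane's algorithm on [12, -8, 7, -4, 7, 10, 6, -2]:

Scanning through the array:
Position 1 (value -8): max_ending_here = 4, max_so_far = 12
Position 2 (value 7): max_ending_here = 11, max_so_far = 12
Position 3 (value -4): max_ending_here = 7, max_so_far = 12
Position 4 (value 7): max_ending_here = 14, max_so_far = 14
Position 5 (value 10): max_ending_here = 24, max_so_far = 24
Position 6 (value 6): max_ending_here = 30, max_so_far = 30
Position 7 (value -2): max_ending_here = 28, max_so_far = 30

Maximum subarray: [12, -8, 7, -4, 7, 10, 6]
Maximum sum: 30

The maximum subarray is [12, -8, 7, -4, 7, 10, 6] with sum 30. This subarray runs from index 0 to index 6.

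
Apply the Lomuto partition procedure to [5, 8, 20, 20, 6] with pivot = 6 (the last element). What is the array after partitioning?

Lomuto partition with pivot = 6:

Initial array: [5, 8, 20, 20, 6]

arr[0]=5 <= 6: swap with position 0, array becomes [5, 8, 20, 20, 6]
arr[1]=8 > 6: no swap
arr[2]=20 > 6: no swap
arr[3]=20 > 6: no swap

Place pivot at position 1: [5, 6, 20, 20, 8]
Pivot position: 1

After partitioning with pivot 6, the array becomes [5, 6, 20, 20, 8]. The pivot is placed at index 1. All elements to the left of the pivot are <= 6, and all elements to the right are > 6.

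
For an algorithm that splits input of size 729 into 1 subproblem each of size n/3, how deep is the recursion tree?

For divide and conquer with division factor 3:

Problem sizes at each level:
Level 0: 729
Level 1: 243
Level 2: 81
Level 3: 27
Level 4: 9
Level 5: 3
Level 6: 1

The root is level 0 and the size-1 base case is level 6 (the tree spans levels 0 through 6, i.e. 7 levels counting the root), so the depth is the number of divisions: log_3(729) = 6

The recursion tree depth is log_3(729) = 6. At each level, the problem size is divided by 3, so it takes 6 divisions to reduce to a base case of size 1. The algorithm makes 1 recursive call at each level.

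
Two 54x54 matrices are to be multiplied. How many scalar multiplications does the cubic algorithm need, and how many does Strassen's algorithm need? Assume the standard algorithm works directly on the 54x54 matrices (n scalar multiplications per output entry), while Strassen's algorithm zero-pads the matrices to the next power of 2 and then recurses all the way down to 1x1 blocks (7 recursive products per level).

Matrix multiplication for 54x54 matrices:

Strassen's algorithm requires power-of-2 dimensions. Pad 54x54 to 64x64 (next power of 2).

Standard algorithm: 54^3 = 157464 multiplications
Strassen's algorithm: 7^(log2(64)) = 7^6 = 117649 multiplications
Savings: 157464 - 117649 = 39815 multiplications

Standard: 157464 multiplications (54^3). Strassen: 117649 multiplications (7^6, after padding to 64x64). Strassen reduces 8 recursive multiplications to 7 at each level.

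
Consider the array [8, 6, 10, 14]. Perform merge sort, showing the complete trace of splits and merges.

Merge sort trace:

Split: [8, 6, 10, 14] -> [8, 6] and [10, 14]
  Split: [8, 6] -> [8] and [6]
  Merge: [8] + [6] -> [6, 8]
  Split: [10, 14] -> [10] and [14]
  Merge: [10] + [14] -> [10, 14]
Merge: [6, 8] + [10, 14] -> [6, 8, 10, 14]

Final sorted array: [6, 8, 10, 14]

The merge sort proceeds by recursively splitting the array and merging sorted halves.
After all merges, the sorted array is [6, 8, 10, 14].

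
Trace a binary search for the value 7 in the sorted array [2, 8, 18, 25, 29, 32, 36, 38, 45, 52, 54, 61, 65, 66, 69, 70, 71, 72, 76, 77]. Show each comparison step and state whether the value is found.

Binary search for 7 in [2, 8, 18, 25, 29, 32, 36, 38, 45, 52, 54, 61, 65, 66, 69, 70, 71, 72, 76, 77]:

lo=0, hi=19, mid=9, arr[mid]=52 -> 52 > 7, search left half
lo=0, hi=8, mid=4, arr[mid]=29 -> 29 > 7, search left half
lo=0, hi=3, mid=1, arr[mid]=8 -> 8 > 7, search left half
lo=0, hi=0, mid=0, arr[mid]=2 -> 2 < 7, search right half
lo=1 > hi=0, target 7 not found

Binary search determines that 7 is not in the array after 4 comparisons. The search space was exhausted without finding the target.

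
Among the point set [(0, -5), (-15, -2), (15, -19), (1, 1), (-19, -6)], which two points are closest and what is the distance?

Computing all pairwise distances among 5 points:

d((0, -5), (-15, -2)) = 15.2971
d((0, -5), (15, -19)) = 20.5183
d((0, -5), (1, 1)) = 6.0828
d((0, -5), (-19, -6)) = 19.0263
d((-15, -2), (15, -19)) = 34.4819
d((-15, -2), (1, 1)) = 16.2788
d((-15, -2), (-19, -6)) = 5.6569 <-- minimum
d((15, -19), (1, 1)) = 24.4131
d((15, -19), (-19, -6)) = 36.4005
d((1, 1), (-19, -6)) = 21.1896

Closest pair: (-15, -2) and (-19, -6) with distance 5.6569

The closest pair is (-15, -2) and (-19, -6) with Euclidean distance 5.6569. For 5 points, brute-force pairwise comparison is shown above. For large n, the divide-and-conquer algorithm (sort by x, recurse on halves, check the dividing strip) achieves O(n log n).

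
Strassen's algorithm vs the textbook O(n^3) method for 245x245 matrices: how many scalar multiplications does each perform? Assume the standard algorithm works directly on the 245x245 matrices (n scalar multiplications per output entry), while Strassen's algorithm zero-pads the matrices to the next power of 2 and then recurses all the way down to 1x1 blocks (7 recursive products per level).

Matrix multiplication for 245x245 matrices:

Strassen's algorithm requires power-of-2 dimensions. Pad 245x245 to 256x256 (next power of 2).

Standard algorithm: 245^3 = 14706125 multiplications
Strassen's algorithm: 7^(log2(256)) = 7^8 = 5764801 multiplications
Savings: 14706125 - 5764801 = 8941324 multiplications

Standard: 14706125 multiplications (245^3). Strassen: 5764801 multiplications (7^8, after padding to 256x256). Strassen reduces 8 recursive multiplications to 7 at each level.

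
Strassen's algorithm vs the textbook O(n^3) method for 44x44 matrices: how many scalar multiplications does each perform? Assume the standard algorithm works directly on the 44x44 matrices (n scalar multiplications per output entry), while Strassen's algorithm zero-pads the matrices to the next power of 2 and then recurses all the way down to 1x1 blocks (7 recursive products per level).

Matrix multiplication for 44x44 matrices:

Strassen's algorithm requires power-of-2 dimensions. Pad 44x44 to 64x64 (next power of 2).

Standard algorithm: 44^3 = 85184 multiplications
Strassen's algorithm: 7^(log2(64)) = 7^6 = 117649 multiplications
Difference: 85184 - 117649 = -32465 (Strassen uses MORE here due to padding overhead — for small or just-over-power-of-2 n, padding can outweigh the per-level savings)

Standard: 85184 multiplications (44^3). Strassen: 117649 multiplications (7^6, after padding to 64x64). Strassen reduces 8 recursive multiplications to 7 at each level.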